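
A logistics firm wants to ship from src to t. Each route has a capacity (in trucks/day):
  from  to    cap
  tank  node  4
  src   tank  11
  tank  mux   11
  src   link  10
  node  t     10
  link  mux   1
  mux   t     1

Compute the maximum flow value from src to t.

Augment src→tank→node→t: bottleneck 4. Total 4.
Augment src→tank→mux→t: bottleneck 1. Total 5.
No augmenting path remains in the residual graph.

5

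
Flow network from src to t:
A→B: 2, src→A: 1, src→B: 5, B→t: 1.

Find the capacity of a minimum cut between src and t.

Max flow = 1 (via 1 augmenting path).
In the residual at optimum, the set reachable from src is {A, B, src}.
Cut edges: B→t (cap 1). Sum = 1.

1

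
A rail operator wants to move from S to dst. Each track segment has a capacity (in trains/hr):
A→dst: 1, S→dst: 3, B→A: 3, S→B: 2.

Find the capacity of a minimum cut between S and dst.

Max flow = 4 (via 2 augmenting paths).
In the residual at optimum, the set reachable from S is {A, B, S}.
Cut edges: S→dst (cap 3), A→dst (cap 1). Sum = 4.

4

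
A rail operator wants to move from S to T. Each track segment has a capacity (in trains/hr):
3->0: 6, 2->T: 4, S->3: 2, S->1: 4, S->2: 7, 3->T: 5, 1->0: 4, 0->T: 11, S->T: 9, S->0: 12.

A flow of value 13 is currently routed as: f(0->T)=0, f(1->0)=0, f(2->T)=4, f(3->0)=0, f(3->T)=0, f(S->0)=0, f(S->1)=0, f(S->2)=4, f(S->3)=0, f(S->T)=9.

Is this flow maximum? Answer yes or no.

No

Residual path S->3->T has bottleneck 2 > 0.
Pushing 2 along it raises the flow to 15, so the given flow is not maximum.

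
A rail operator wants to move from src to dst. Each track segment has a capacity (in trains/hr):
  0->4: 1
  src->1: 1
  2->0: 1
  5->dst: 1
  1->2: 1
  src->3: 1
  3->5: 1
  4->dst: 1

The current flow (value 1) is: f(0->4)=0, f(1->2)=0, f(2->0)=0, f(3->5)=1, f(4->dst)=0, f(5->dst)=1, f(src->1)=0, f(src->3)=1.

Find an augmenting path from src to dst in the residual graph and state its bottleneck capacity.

src->1->2->0->4->dst, bottleneck 1

Residual along src->1->2->0->4->dst: src->1: 1, 1->2: 1, 2->0: 1, 0->4: 1, 4->dst: 1.
Bottleneck = min = 1.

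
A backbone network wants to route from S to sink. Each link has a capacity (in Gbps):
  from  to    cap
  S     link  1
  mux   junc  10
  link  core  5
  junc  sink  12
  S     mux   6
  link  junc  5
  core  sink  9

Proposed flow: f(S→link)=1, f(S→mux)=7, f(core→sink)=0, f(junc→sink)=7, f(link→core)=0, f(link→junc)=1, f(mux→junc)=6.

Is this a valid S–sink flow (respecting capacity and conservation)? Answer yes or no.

Capacity violated on S→mux: flow 7 > capacity 6.

No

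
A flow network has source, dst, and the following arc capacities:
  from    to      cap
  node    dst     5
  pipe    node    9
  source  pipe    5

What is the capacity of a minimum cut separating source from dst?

5

Max flow = 5 (via 1 augmenting path).
In the residual at optimum, the set reachable from source is {source}.
Cut edges: source->pipe (cap 5). Sum = 5.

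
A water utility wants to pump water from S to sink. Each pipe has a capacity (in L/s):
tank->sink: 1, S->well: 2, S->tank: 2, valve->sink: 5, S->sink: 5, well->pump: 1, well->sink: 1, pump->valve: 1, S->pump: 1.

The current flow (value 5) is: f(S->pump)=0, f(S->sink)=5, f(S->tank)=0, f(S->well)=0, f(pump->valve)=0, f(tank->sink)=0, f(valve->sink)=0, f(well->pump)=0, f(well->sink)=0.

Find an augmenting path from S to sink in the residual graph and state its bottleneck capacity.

Residual along S->tank->sink: S->tank: 2, tank->sink: 1.
Bottleneck = min = 1.

S->tank->sink, bottleneck 1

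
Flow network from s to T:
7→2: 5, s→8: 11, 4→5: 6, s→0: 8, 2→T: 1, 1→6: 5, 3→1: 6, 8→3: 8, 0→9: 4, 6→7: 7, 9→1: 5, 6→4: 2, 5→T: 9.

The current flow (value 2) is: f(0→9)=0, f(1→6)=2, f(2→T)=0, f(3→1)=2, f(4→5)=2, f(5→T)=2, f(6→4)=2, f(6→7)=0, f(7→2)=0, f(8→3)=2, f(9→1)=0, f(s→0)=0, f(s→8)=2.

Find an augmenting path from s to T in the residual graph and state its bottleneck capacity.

s→8→3→1→6→7→2→T, bottleneck 1

Residual along s→8→3→1→6→7→2→T: s→8: 9, 8→3: 6, 3→1: 4, 1→6: 3, 6→7: 7, 7→2: 5, 2→T: 1.
Bottleneck = min = 1.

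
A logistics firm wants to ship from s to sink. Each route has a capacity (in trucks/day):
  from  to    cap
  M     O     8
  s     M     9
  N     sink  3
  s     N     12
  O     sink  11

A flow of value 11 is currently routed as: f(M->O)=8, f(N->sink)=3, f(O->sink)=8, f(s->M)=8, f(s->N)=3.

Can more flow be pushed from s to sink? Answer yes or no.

Residual reachable from s: {M, N, s}; sink is not reachable.
Saturated cut: M->O, N->sink with total capacity 11 = current flow value. Flow is maximum.

No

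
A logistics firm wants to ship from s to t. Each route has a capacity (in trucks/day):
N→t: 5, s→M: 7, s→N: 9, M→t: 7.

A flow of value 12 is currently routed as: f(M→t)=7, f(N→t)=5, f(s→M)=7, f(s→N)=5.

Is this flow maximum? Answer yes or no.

Residual reachable from s: {N, s}; t is not reachable.
Saturated cut: s→M, N→t with total capacity 12 = current flow value. Flow is maximum.

Yes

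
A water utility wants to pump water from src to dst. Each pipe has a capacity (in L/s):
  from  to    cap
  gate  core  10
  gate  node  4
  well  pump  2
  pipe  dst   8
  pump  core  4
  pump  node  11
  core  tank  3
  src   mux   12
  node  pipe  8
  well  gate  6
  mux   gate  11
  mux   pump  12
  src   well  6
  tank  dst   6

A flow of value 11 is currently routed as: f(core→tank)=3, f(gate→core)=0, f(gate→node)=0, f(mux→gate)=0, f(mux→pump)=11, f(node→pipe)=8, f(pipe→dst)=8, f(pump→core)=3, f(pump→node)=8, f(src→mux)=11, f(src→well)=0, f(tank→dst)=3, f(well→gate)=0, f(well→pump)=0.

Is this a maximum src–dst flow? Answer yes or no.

Residual reachable from src: {core, gate, mux, node, pump, src, well}; dst is not reachable.
Saturated cut: core→tank, node→pipe with total capacity 11 = current flow value. Flow is maximum.

Yes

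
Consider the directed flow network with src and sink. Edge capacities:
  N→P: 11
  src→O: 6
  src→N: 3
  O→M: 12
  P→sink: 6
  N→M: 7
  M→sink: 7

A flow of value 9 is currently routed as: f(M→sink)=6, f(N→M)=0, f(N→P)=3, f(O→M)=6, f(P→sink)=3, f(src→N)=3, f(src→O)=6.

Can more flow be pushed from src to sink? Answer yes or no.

No

Residual reachable from src: {src}; sink is not reachable.
Saturated cut: src→N, src→O with total capacity 9 = current flow value. Flow is maximum.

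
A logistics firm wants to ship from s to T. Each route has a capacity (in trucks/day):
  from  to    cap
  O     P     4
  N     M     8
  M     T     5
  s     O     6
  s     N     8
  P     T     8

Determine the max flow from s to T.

9

Augment s->N->M->T: bottleneck 5. Total 5.
Augment s->O->P->T: bottleneck 4. Total 9.
No augmenting path remains in the residual graph.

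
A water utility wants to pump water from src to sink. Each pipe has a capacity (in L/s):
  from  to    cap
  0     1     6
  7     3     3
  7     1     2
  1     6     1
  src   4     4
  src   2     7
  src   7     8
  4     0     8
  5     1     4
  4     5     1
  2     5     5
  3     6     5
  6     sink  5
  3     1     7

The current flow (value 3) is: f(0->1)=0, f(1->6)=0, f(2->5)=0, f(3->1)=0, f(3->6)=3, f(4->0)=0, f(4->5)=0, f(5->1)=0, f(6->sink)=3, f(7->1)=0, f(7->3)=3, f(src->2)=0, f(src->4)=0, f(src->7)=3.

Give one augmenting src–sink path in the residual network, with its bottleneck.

Residual along src->7->1->6->sink: src->7: 5, 7->1: 2, 1->6: 1, 6->sink: 2.
Bottleneck = min = 1.

src->7->1->6->sink, bottleneck 1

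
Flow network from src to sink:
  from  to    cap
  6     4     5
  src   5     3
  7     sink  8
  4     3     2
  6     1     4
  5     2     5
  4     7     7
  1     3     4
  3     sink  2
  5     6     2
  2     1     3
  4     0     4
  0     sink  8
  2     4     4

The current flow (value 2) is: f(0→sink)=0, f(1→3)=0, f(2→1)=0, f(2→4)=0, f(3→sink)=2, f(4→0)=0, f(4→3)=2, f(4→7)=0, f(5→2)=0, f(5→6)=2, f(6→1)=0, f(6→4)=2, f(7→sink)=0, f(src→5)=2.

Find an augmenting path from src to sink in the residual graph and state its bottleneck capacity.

src→5→2→4→7→sink, bottleneck 1

Residual along src→5→2→4→7→sink: src→5: 1, 5→2: 5, 2→4: 4, 4→7: 7, 7→sink: 8.
Bottleneck = min = 1.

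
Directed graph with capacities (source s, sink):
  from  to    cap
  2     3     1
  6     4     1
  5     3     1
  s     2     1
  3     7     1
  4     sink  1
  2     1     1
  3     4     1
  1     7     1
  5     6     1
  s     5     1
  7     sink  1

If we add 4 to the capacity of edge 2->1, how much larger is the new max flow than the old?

Original max flow = 2.
Edge 2->1 does not cross the min cut (source side {s}), so extra capacity there cannot help.
New max flow = 2. Increase = 0.

0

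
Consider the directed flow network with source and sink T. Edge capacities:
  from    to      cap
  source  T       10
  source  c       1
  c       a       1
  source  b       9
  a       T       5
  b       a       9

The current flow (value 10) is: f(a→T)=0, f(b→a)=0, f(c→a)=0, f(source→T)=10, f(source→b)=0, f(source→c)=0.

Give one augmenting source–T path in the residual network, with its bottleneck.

Residual along source→c→a→T: source→c: 1, c→a: 1, a→T: 5.
Bottleneck = min = 1.

source→c→a→T, bottleneck 1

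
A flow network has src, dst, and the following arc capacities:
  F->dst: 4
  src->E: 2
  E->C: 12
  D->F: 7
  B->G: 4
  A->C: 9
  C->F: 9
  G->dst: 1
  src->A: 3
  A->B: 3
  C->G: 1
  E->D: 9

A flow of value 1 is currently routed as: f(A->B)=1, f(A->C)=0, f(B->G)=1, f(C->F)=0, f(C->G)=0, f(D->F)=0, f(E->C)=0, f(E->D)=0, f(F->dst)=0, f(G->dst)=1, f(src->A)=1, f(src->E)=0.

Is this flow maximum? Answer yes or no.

No

Residual path src->A->C->F->dst has bottleneck 2 > 0.
Pushing 2 along it raises the flow to 3, so the given flow is not maximum.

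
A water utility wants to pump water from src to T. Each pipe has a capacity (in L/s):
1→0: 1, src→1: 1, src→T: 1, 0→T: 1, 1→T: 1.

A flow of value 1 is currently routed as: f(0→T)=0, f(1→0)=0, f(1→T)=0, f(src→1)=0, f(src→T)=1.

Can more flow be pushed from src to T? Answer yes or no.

Yes

Residual path src→1→T has bottleneck 1 > 0.
Pushing 1 along it raises the flow to 2, so the given flow is not maximum.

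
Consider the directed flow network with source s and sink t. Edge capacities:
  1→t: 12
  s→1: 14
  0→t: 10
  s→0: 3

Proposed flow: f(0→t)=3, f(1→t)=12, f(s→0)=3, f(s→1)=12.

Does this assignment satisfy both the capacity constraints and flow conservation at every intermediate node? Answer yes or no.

Yes

Every edge has 0 ≤ f(e) ≤ cap(e).
At each intermediate node, inflow equals outflow.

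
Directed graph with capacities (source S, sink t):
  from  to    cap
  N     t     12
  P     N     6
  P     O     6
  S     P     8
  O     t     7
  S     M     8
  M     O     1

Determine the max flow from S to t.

9

Augment S->M->O->t: bottleneck 1. Total 1.
Augment S->P->O->t: bottleneck 6. Total 7.
Augment S->P->N->t: bottleneck 2. Total 9.
No augmenting path remains in the residual graph.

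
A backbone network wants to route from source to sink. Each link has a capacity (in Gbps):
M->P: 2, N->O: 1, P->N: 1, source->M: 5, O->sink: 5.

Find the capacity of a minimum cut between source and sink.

1

Max flow = 1 (via 1 augmenting path).
In the residual at optimum, the set reachable from source is {M, P, source}.
Cut edges: P->N (cap 1). Sum = 1.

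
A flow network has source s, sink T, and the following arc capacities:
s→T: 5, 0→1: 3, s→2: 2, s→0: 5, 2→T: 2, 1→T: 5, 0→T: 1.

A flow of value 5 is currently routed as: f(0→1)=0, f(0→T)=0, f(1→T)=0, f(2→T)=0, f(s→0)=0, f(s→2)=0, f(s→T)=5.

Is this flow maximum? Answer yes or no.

Residual path s→0→T has bottleneck 1 > 0.
Pushing 1 along it raises the flow to 6, so the given flow is not maximum.

No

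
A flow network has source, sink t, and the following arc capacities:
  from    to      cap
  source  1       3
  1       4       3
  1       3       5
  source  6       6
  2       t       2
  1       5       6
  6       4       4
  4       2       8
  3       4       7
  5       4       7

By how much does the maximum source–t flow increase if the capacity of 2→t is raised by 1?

1

Original max flow = 2.
After raising cap(2→t), augmenting paths through that edge carry 1 more unit.
New max flow = 3. Increase = 1.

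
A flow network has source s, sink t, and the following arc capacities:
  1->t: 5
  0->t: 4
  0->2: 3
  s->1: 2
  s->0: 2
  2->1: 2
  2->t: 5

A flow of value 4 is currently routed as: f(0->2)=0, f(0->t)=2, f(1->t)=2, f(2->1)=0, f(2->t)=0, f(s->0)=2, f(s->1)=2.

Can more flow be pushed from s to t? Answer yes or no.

Residual reachable from s: {s}; t is not reachable.
Saturated cut: s->0, s->1 with total capacity 4 = current flow value. Flow is maximum.

No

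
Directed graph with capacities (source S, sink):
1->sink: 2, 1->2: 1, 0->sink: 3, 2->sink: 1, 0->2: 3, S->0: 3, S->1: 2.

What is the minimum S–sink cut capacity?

5

Max flow = 5 (via 2 augmenting paths).
In the residual at optimum, the set reachable from S is {S}.
Cut edges: S->1 (cap 2), S->0 (cap 3). Sum = 5.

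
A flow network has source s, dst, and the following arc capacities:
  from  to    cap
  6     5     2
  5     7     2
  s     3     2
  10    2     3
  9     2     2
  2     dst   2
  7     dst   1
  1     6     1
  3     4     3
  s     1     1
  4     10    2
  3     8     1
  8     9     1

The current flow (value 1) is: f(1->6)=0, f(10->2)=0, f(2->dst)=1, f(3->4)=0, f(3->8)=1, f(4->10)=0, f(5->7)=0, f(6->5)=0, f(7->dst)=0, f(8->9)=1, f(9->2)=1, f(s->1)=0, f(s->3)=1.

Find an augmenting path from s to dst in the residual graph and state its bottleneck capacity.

s->3->4->10->2->dst, bottleneck 1

Residual along s->3->4->10->2->dst: s->3: 1, 3->4: 3, 4->10: 2, 10->2: 3, 2->dst: 1.
Bottleneck = min = 1.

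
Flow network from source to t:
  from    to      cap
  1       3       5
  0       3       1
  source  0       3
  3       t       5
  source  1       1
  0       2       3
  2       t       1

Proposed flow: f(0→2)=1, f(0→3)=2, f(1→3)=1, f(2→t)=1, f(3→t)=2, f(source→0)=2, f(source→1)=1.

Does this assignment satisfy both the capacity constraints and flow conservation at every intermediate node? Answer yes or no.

Capacity violated on 0→3: flow 2 > capacity 1.

No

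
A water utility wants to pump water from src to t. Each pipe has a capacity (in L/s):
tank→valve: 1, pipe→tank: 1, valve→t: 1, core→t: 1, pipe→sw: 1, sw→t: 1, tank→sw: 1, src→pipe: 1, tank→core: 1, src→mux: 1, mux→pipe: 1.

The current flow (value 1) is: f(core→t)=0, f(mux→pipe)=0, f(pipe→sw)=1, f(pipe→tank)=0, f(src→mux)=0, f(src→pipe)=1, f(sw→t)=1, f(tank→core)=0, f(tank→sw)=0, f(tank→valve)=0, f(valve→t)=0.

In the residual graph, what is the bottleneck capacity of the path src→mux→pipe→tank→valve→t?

1

Residual capacities along the path: src→mux: 1, mux→pipe: 1, pipe→tank: 1, tank→valve: 1, valve→t: 1.
Minimum is 1.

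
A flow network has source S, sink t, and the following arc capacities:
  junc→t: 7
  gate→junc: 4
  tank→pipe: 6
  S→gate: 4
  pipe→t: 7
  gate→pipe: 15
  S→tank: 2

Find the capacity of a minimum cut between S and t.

Max flow = 6 (via 2 augmenting paths).
In the residual at optimum, the set reachable from S is {S}.
Cut edges: S→tank (cap 2), S→gate (cap 4). Sum = 6.

6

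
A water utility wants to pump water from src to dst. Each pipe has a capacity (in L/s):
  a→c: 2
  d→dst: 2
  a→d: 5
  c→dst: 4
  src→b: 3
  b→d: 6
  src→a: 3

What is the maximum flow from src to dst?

4

Augment src→a→c→dst: bottleneck 2. Total 2.
Augment src→a→d→dst: bottleneck 1. Total 3.
Augment src→b→d→dst: bottleneck 1. Total 4.
No augmenting path remains in the residual graph.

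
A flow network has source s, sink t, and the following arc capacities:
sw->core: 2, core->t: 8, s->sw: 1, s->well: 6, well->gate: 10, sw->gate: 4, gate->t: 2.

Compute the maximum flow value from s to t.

3

Augment s->sw->core->t: bottleneck 1. Total 1.
Augment s->well->gate->t: bottleneck 2. Total 3.
No augmenting path remains in the residual graph.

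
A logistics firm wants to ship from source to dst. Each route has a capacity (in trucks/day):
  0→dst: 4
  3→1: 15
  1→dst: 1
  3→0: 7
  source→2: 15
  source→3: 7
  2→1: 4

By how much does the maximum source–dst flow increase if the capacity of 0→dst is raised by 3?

3

Original max flow = 5.
After raising cap(0→dst), augmenting paths through that edge carry 3 more units.
New max flow = 8. Increase = 3.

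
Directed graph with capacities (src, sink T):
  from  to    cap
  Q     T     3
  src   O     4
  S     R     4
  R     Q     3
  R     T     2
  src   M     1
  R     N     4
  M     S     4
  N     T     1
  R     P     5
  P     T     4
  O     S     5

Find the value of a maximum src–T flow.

Augment src→M→S→R→T: bottleneck 1. Total 1.
Augment src→O→S→R→T: bottleneck 1. Total 2.
Augment src→O→S→R→Q→T: bottleneck 2. Total 4.
No augmenting path remains in the residual graph.

4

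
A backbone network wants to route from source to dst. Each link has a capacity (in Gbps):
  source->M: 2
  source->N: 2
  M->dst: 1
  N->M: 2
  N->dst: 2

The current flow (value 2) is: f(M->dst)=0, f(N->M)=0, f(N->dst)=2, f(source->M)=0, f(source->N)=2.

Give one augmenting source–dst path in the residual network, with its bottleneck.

Residual along source->M->dst: source->M: 2, M->dst: 1.
Bottleneck = min = 1.

source->M->dst, bottleneck 1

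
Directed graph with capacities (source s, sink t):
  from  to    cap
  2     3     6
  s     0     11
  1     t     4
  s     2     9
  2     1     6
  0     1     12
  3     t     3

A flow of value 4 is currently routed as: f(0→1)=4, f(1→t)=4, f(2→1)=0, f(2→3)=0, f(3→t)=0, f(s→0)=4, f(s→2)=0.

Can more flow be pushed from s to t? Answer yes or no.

Residual path s→2→3→t has bottleneck 3 > 0.
Pushing 3 along it raises the flow to 7, so the given flow is not maximum.

Yes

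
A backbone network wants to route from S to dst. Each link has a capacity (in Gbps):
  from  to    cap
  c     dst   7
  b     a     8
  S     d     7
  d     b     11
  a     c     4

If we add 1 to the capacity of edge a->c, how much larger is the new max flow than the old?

Original max flow = 4.
After raising cap(a->c), augmenting paths through that edge carry 1 more unit.
New max flow = 5. Increase = 1.

1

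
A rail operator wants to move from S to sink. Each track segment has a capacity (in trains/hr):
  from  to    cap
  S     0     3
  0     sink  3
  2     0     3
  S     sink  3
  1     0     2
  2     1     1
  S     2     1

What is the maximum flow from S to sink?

Augment S->sink: bottleneck 3. Total 3.
Augment S->0->sink: bottleneck 3. Total 6.
No augmenting path remains in the residual graph.

6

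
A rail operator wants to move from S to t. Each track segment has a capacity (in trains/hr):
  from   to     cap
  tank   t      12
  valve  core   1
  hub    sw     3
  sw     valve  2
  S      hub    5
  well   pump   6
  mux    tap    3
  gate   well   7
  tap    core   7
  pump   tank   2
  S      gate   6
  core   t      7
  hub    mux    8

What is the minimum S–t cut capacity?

Max flow = 6 (via 3 augmenting paths).
In the residual at optimum, the set reachable from S is {S, gate, hub, mux, pump, sw, valve, well}.
Cut edges: mux->tap (cap 3), valve->core (cap 1), pump->tank (cap 2). Sum = 6.

6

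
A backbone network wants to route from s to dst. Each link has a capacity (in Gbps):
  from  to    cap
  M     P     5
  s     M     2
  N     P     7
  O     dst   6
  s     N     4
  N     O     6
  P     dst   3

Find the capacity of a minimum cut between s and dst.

Max flow = 6 (via 3 augmenting paths).
In the residual at optimum, the set reachable from s is {s}.
Cut edges: s→M (cap 2), s→N (cap 4). Sum = 6.

6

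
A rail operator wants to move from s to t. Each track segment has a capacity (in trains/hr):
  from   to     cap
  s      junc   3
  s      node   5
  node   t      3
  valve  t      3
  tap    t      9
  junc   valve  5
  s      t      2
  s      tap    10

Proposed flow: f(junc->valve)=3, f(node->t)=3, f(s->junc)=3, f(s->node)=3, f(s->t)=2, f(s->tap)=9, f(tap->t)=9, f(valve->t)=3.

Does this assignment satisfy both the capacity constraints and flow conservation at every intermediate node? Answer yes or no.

Yes

Every edge has 0 ≤ f(e) ≤ cap(e).
At each intermediate node, inflow equals outflow.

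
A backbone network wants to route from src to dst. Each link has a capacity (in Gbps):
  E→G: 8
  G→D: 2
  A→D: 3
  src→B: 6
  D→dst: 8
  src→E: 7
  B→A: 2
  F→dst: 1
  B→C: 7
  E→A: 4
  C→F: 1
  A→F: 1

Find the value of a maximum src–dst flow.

6

Augment src→E→G→D→dst: bottleneck 2. Total 2.
Augment src→E→A→D→dst: bottleneck 3. Total 5.
Augment src→E→A→F→dst: bottleneck 1. Total 6.
No augmenting path remains in the residual graph.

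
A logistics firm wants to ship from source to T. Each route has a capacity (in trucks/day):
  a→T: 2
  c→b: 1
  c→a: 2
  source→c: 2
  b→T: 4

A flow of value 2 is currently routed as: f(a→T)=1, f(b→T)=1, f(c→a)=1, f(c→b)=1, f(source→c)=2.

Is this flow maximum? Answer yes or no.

Residual reachable from source: {source}; T is not reachable.
Saturated cut: source→c with total capacity 2 = current flow value. Flow is maximum.

Yes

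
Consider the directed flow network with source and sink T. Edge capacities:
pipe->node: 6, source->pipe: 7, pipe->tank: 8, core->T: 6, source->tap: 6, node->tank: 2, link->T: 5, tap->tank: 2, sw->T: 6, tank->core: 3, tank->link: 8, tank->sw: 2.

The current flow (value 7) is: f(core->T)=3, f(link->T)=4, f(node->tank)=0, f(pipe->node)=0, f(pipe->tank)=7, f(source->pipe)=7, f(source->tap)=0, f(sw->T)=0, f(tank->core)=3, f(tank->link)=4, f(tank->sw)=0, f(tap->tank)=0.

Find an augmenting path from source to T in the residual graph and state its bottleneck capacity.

source->tap->tank->link->T, bottleneck 1

Residual along source->tap->tank->link->T: source->tap: 6, tap->tank: 2, tank->link: 4, link->T: 1.
Bottleneck = min = 1.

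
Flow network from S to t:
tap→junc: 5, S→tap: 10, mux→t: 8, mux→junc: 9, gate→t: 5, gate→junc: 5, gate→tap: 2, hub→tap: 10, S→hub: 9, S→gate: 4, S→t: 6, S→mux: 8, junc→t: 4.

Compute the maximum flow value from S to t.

Augment S→t: bottleneck 6. Total 6.
Augment S→gate→t: bottleneck 4. Total 10.
Augment S→mux→t: bottleneck 8. Total 18.
Augment S→tap→junc→t: bottleneck 4. Total 22.
No augmenting path remains in the residual graph.

22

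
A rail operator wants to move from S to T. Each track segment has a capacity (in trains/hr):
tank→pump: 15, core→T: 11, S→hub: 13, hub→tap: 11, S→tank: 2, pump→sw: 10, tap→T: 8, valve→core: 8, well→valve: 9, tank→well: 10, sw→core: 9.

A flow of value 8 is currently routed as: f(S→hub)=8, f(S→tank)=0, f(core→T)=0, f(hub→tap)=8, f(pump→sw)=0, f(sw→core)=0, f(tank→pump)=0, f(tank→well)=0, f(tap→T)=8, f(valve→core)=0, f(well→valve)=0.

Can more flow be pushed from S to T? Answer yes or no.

Yes

Residual path S→tank→well→valve→core→T has bottleneck 2 > 0.
Pushing 2 along it raises the flow to 10, so the given flow is not maximum.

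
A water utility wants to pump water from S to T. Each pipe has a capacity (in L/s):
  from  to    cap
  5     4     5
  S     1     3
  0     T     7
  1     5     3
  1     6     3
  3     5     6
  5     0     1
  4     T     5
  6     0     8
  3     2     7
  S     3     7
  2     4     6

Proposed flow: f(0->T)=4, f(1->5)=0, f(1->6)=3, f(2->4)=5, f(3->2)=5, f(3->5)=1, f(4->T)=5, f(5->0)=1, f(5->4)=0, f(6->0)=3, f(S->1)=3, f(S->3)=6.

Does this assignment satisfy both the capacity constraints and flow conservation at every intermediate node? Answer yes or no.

Yes

Every edge has 0 ≤ f(e) ≤ cap(e).
At each intermediate node, inflow equals outflow.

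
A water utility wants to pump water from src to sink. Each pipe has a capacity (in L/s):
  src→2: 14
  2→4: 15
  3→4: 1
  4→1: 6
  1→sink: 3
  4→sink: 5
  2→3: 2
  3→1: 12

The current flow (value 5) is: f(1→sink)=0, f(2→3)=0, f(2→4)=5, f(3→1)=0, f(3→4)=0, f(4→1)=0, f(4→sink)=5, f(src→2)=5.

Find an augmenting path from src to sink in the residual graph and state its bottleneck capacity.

Residual along src→2→3→1→sink: src→2: 9, 2→3: 2, 3→1: 12, 1→sink: 3.
Bottleneck = min = 2.

src→2→3→1→sink, bottleneck 2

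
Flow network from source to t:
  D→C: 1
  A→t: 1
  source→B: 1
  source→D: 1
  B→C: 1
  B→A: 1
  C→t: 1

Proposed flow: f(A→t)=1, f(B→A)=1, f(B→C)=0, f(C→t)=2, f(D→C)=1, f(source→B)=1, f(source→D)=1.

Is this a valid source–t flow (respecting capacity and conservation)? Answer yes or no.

No

Capacity violated on C→t: flow 2 > capacity 1.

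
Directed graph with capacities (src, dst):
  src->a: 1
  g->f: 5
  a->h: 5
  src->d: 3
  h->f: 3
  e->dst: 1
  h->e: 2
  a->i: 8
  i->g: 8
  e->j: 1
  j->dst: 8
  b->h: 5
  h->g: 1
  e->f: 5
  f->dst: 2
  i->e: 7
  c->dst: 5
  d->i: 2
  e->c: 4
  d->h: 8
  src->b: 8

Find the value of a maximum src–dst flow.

Augment src->d->i->e->dst: bottleneck 1. Total 1.
Augment src->d->h->f->dst: bottleneck 2. Total 3.
Augment src->b->h->e->c->dst: bottleneck 2. Total 5.
Augment src->a->i->e->c->dst: bottleneck 1. Total 6.
Augment src->b->h->d->i->e->c->dst: bottleneck 1. Total 7.
No augmenting path remains in the residual graph.

7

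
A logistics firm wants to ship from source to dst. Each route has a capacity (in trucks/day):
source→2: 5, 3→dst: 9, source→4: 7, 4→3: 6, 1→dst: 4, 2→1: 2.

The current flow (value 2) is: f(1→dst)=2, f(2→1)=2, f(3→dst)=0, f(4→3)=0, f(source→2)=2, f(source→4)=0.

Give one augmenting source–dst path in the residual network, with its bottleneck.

source→4→3→dst, bottleneck 6

Residual along source→4→3→dst: source→4: 7, 4→3: 6, 3→dst: 9.
Bottleneck = min = 6.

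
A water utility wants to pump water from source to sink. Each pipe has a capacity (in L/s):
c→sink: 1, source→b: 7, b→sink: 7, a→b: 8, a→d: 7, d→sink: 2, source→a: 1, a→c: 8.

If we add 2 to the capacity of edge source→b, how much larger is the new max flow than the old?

Original max flow = 8.
Even with extra capacity on source→b, another cut of capacity 8 remains binding.
New max flow = 8. Increase = 0.

0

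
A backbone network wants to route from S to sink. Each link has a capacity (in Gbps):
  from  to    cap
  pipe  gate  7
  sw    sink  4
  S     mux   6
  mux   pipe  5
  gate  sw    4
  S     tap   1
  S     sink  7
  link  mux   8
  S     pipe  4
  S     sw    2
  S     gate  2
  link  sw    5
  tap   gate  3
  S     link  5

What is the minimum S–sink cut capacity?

Max flow = 11 (via 3 augmenting paths).
In the residual at optimum, the set reachable from S is {S, gate, link, mux, pipe, sw, tap}.
Cut edges: S->sink (cap 7), sw->sink (cap 4). Sum = 11.

11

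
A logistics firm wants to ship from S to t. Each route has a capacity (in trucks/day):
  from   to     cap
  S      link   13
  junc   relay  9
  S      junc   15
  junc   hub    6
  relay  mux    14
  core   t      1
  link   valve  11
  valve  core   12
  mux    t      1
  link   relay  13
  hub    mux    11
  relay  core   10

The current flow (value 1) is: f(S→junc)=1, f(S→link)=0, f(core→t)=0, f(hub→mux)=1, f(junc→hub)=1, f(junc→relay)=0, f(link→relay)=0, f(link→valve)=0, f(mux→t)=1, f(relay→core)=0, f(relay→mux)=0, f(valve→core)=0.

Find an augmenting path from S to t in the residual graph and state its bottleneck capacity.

S→junc→relay→core→t, bottleneck 1

Residual along S→junc→relay→core→t: S→junc: 14, junc→relay: 9, relay→core: 10, core→t: 1.
Bottleneck = min = 1.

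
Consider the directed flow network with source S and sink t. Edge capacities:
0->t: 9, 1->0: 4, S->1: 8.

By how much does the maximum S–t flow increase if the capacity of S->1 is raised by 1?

0

Original max flow = 4.
Edge S->1 does not cross the min cut (source side {1, S}), so extra capacity there cannot help.
New max flow = 4. Increase = 0.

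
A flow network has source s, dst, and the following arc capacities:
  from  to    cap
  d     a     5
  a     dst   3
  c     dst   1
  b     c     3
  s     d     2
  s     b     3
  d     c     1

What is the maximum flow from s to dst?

Augment s->d->a->dst: bottleneck 2. Total 2.
Augment s->b->c->dst: bottleneck 1. Total 3.
No augmenting path remains in the residual graph.

3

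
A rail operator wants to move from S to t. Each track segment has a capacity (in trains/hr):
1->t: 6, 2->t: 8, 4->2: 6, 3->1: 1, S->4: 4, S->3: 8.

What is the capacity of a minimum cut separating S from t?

Max flow = 5 (via 2 augmenting paths).
In the residual at optimum, the set reachable from S is {3, S}.
Cut edges: 3->1 (cap 1), S->4 (cap 4). Sum = 5.

5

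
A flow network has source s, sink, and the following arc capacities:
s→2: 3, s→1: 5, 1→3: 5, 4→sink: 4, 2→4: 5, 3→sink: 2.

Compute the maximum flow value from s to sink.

5

Augment s→2→4→sink: bottleneck 3. Total 3.
Augment s→1→3→sink: bottleneck 2. Total 5.
No augmenting path remains in the residual graph.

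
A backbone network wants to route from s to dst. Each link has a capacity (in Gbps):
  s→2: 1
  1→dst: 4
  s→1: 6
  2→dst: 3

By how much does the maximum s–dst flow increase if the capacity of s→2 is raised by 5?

2

Original max flow = 5.
After raising cap(s→2), augmenting paths through that edge carry 2 more units.
New max flow = 7. Increase = 2.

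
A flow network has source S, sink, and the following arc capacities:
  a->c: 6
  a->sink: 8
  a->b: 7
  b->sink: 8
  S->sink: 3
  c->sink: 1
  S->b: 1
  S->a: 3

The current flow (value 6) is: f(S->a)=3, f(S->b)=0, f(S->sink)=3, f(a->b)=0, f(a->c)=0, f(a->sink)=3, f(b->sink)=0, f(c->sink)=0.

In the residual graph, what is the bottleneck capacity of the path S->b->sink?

1

Residual capacities along the path: S->b: 1, b->sink: 8.
Minimum is 1.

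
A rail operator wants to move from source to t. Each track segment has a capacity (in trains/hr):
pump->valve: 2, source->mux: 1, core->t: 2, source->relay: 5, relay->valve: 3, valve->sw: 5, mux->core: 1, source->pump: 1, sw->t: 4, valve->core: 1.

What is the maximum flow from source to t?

Augment source->mux->core->t: bottleneck 1. Total 1.
Augment source->pump->valve->core->t: bottleneck 1. Total 2.
Augment source->relay->valve->sw->t: bottleneck 3. Total 5.
No augmenting path remains in the residual graph.

5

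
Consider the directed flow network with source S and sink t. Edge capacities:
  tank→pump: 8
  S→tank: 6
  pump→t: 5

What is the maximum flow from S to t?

Augment S→tank→pump→t: bottleneck 5. Total 5.
No augmenting path remains in the residual graph.

5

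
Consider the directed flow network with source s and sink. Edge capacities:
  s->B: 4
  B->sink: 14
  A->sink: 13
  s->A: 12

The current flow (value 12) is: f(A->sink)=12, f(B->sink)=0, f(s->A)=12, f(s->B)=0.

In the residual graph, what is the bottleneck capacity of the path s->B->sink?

4

Residual capacities along the path: s->B: 4, B->sink: 14.
Minimum is 4.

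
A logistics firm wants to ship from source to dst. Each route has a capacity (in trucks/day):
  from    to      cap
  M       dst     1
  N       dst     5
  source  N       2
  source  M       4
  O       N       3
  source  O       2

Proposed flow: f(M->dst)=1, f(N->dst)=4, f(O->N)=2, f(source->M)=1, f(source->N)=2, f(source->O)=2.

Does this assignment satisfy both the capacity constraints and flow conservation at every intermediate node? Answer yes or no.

Yes

Every edge has 0 ≤ f(e) ≤ cap(e).
At each intermediate node, inflow equals outflow.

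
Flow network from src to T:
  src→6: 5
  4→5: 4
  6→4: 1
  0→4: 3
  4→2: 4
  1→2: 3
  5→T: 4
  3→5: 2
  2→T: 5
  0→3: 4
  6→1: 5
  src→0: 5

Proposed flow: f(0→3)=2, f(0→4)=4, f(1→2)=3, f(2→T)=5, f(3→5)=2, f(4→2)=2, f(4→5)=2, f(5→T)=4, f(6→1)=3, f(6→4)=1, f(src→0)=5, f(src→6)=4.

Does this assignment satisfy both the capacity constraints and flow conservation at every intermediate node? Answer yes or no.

No

Capacity violated on 0→4: flow 4 > capacity 3.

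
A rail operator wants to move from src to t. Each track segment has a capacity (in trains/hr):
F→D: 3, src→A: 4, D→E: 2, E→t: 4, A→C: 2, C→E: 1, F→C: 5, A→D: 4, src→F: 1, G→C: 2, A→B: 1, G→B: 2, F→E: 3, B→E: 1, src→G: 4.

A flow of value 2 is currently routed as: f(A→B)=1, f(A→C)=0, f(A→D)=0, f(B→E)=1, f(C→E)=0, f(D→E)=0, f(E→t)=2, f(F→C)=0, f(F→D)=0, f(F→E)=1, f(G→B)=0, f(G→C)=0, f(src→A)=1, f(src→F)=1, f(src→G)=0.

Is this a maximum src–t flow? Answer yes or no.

No

Residual path src→A→D→E→t has bottleneck 2 > 0.
Pushing 2 along it raises the flow to 4, so the given flow is not maximum.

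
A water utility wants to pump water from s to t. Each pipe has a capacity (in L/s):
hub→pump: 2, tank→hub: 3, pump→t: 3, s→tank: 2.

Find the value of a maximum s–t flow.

Augment s→tank→hub→pump→t: bottleneck 2. Total 2.
No augmenting path remains in the residual graph.

2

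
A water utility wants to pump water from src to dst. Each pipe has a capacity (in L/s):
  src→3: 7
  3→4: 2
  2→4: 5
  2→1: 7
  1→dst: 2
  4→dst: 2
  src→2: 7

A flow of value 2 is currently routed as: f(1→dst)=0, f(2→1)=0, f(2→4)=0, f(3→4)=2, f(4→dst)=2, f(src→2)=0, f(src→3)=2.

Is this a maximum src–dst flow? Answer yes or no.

No

Residual path src→2→1→dst has bottleneck 2 > 0.
Pushing 2 along it raises the flow to 4, so the given flow is not maximum.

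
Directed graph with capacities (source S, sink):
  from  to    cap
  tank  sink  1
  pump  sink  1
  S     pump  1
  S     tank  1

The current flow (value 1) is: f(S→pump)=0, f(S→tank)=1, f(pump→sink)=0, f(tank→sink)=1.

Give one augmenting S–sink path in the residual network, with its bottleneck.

Residual along S→pump→sink: S→pump: 1, pump→sink: 1.
Bottleneck = min = 1.

S→pump→sink, bottleneck 1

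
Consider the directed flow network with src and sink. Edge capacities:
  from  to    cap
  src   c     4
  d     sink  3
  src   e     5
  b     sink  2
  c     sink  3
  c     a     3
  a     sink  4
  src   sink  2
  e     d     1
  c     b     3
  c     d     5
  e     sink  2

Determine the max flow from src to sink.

9

Augment src→sink: bottleneck 2. Total 2.
Augment src→e→sink: bottleneck 2. Total 4.
Augment src→c→sink: bottleneck 3. Total 7.
Augment src→e→d→sink: bottleneck 1. Total 8.
Augment src→c→b→sink: bottleneck 1. Total 9.
No augmenting path remains in the residual graph.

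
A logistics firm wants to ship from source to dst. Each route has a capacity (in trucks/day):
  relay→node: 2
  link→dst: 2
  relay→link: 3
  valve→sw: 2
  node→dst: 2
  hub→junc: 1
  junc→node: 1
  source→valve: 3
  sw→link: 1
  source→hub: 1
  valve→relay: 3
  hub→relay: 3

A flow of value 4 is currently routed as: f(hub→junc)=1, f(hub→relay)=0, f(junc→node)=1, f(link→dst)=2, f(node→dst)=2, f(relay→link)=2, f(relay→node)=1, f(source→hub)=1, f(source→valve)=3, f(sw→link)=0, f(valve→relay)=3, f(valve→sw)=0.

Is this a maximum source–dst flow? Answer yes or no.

Yes

Residual reachable from source: {source}; dst is not reachable.
Saturated cut: source→hub, source→valve with total capacity 4 = current flow value. Flow is maximum.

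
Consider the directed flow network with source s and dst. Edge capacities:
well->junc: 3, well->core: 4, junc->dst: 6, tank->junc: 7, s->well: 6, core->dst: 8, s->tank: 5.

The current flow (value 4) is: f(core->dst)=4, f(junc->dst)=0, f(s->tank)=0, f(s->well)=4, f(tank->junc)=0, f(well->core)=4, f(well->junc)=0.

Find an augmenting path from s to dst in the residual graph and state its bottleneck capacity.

Residual along s->well->junc->dst: s->well: 2, well->junc: 3, junc->dst: 6.
Bottleneck = min = 2.

s->well->junc->dst, bottleneck 2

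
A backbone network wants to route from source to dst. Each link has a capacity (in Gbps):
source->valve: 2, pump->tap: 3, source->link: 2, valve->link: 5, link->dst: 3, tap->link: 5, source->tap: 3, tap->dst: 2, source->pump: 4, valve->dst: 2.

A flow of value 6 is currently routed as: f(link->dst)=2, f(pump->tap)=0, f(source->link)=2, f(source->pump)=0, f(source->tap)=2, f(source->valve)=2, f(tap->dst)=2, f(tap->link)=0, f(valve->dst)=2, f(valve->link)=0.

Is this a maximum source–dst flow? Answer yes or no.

No

Residual path source->tap->link->dst has bottleneck 1 > 0.
Pushing 1 along it raises the flow to 7, so the given flow is not maximum.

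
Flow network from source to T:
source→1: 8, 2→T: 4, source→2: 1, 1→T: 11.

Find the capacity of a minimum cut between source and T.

Max flow = 9 (via 2 augmenting paths).
In the residual at optimum, the set reachable from source is {source}.
Cut edges: source→2 (cap 1), source→1 (cap 8). Sum = 9.

9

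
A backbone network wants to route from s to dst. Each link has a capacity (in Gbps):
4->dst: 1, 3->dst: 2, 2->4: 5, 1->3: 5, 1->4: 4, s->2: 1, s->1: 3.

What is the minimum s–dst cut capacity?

3

Max flow = 3 (via 2 augmenting paths).
In the residual at optimum, the set reachable from s is {1, 2, 3, 4, s}.
Cut edges: 4->dst (cap 1), 3->dst (cap 2). Sum = 3.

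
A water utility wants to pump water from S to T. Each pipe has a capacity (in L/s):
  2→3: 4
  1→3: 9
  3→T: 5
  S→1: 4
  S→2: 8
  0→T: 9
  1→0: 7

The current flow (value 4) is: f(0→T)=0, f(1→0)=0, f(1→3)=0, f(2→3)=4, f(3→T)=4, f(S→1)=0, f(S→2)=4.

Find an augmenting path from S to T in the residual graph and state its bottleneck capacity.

Residual along S→1→3→T: S→1: 4, 1→3: 9, 3→T: 1.
Bottleneck = min = 1.

S→1→3→T, bottleneck 1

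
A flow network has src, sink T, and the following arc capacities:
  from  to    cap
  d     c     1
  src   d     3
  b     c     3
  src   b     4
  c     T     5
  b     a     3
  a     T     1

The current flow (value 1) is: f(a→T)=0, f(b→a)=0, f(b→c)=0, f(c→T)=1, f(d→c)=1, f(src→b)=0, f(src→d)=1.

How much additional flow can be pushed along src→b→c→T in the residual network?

3

Residual capacities along the path: src→b: 4, b→c: 3, c→T: 4.
Minimum is 3.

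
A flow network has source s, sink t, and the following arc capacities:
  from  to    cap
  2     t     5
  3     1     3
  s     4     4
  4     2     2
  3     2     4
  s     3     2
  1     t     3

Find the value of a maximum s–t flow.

4

Augment s→3→1→t: bottleneck 2. Total 2.
Augment s→4→2→t: bottleneck 2. Total 4.
No augmenting path remains in the residual graph.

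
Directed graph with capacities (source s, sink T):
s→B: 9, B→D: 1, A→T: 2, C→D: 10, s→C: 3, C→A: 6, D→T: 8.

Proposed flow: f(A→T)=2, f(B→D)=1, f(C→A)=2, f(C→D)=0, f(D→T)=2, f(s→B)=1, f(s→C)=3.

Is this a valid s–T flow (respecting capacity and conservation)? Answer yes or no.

No

Conservation fails at C: inflow 3 ≠ outflow 2.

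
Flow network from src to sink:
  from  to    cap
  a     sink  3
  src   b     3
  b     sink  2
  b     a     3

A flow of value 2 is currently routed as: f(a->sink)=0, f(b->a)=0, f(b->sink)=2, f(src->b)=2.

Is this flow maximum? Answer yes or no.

No

Residual path src->b->a->sink has bottleneck 1 > 0.
Pushing 1 along it raises the flow to 3, so the given flow is not maximum.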